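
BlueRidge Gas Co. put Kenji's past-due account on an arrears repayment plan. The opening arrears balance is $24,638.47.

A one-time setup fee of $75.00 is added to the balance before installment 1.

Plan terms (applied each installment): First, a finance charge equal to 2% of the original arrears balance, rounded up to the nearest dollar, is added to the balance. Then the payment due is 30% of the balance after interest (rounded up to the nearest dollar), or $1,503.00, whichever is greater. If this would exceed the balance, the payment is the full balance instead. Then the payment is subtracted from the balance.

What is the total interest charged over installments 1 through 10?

$4,930.00

# | Opening | Interest | Payment | End bal
1 | $24,713.47 | $493.00 | $7,562.00 | $17,644.47
2 | $17,644.47 | $493.00 | $5,442.00 | $12,695.47
3 | $12,695.47 | $493.00 | $3,957.00 | $9,231.47
4 | $9,231.47 | $493.00 | $2,918.00 | $6,806.47
5 | $6,806.47 | $493.00 | $2,190.00 | $5,109.47
6 | $5,109.47 | $493.00 | $1,681.00 | $3,921.47
7 | $3,921.47 | $493.00 | $1,503.00 | $2,911.47
8 | $2,911.47 | $493.00 | $1,503.00 | $1,901.47
9 | $1,901.47 | $493.00 | $1,503.00 | $891.47
10 | $891.47 | $493.00 | $1,384.47 | $0.00
Total interest: $493.00 + $493.00 + $493.00 + $493.00 + $493.00 + $493.00 + $493.00 + $493.00 + $493.00 + $493.00 = $4,930.00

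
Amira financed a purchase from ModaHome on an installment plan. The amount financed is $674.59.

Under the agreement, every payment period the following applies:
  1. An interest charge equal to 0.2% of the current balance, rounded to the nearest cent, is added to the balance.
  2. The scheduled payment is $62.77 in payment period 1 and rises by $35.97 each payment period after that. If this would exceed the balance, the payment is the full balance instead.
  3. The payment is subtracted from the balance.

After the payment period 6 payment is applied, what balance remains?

$0.00

Payment period 1: opening $674.59; interest $1.35 → $675.94; payment $62.77; balance $613.17
Payment period 2: opening $613.17; interest $1.23 → $614.40; payment $98.74; balance $515.66
Payment period 3: opening $515.66; interest $1.03 → $516.69; payment $134.71; balance $381.98
Payment period 4: opening $381.98; interest $0.76 → $382.74; payment $170.68; balance $212.06
Payment period 5: opening $212.06; interest $0.42 → $212.48; payment $206.65; balance $5.83
Payment period 6: opening $5.83; interest $0.01 → $5.84; payment $5.84; balance $0.00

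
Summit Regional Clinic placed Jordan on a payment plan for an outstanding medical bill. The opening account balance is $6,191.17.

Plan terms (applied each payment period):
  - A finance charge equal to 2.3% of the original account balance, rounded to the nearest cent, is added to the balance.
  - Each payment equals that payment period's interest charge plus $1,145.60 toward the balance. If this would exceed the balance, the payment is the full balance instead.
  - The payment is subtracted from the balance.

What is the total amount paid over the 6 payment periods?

Payment period 1: $6,191.17 +$142.40 interest = $6,333.57; pay $1,288.00 → $5,045.57
Payment period 2: $5,045.57 +$142.40 interest = $5,187.97; pay $1,288.00 → $3,899.97
Payment period 3: $3,899.97 +$142.40 interest = $4,042.37; pay $1,288.00 → $2,754.37
Payment period 4: $2,754.37 +$142.40 interest = $2,896.77; pay $1,288.00 → $1,608.77
Payment period 5: $1,608.77 +$142.40 interest = $1,751.17; pay $1,288.00 → $463.17
Payment period 6: $463.17 +$142.40 interest = $605.57; pay $605.57 → $0.00
Total paid: $7,045.57

$7,045.57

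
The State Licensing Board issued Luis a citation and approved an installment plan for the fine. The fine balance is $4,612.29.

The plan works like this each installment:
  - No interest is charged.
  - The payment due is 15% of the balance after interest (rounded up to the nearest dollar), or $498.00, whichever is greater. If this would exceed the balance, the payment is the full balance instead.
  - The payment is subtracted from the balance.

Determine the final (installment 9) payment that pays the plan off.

Installment 1: $4,612.29 − $692.00 → $3,920.29
Installment 2: $3,920.29 − $589.00 → $3,331.29
Installment 3: $3,331.29 − $500.00 → $2,831.29
Installment 4: $2,831.29 − $498.00 → $2,333.29
Installment 5: $2,333.29 − $498.00 → $1,835.29
Installment 6: $1,835.29 − $498.00 → $1,337.29
Installment 7: $1,337.29 − $498.00 → $839.29
Installment 8: $839.29 − $498.00 → $341.29
Installment 9: $341.29 − $341.29 → $0.00

$341.29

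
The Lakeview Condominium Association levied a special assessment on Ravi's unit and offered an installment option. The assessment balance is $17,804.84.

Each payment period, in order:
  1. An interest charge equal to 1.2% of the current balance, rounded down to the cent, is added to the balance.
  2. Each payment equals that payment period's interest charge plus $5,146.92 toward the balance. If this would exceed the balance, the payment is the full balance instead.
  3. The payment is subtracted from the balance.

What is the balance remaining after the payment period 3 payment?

Payment period 1: $17,804.84 +$213.65 interest = $18,018.49; pay $5,360.57 → $12,657.92
Payment period 2: $12,657.92 +$151.89 interest = $12,809.81; pay $5,298.81 → $7,511.00
Payment period 3: $7,511.00 +$90.13 interest = $7,601.13; pay $5,237.05 → $2,364.08

$2,364.08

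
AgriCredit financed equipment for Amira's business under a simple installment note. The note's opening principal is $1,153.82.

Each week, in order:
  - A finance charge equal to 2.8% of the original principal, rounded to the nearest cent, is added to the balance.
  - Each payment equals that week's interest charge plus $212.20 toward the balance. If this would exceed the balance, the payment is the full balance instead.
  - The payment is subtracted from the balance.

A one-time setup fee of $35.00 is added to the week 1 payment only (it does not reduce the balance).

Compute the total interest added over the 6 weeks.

$193.86

Week 1: $1,153.82 +$32.31 interest = $1,186.13; pay $244.51 (+ $35.00 fee) → $941.62
Week 2: $941.62 +$32.31 interest = $973.93; pay $244.51 → $729.42
Week 3: $729.42 +$32.31 interest = $761.73; pay $244.51 → $517.22
Week 4: $517.22 +$32.31 interest = $549.53; pay $244.51 → $305.02
Week 5: $305.02 +$32.31 interest = $337.33; pay $244.51 → $92.82
Week 6: $92.82 +$32.31 interest = $125.13; pay $125.13 → $0.00
Total interest: $32.31 + $32.31 + $32.31 + $32.31 + $32.31 + $32.31 = $193.86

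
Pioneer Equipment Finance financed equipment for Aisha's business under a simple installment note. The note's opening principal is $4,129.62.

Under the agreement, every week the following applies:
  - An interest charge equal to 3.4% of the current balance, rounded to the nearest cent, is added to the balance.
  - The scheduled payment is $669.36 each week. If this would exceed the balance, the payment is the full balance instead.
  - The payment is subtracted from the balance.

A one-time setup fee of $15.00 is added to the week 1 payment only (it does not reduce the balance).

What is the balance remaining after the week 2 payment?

Week 1: $4,129.62 +$140.41 interest = $4,270.03; pay $669.36 (+ $15.00 fee) → $3,600.67
Week 2: $3,600.67 +$122.42 interest = $3,723.09; pay $669.36 → $3,053.73

$3,053.73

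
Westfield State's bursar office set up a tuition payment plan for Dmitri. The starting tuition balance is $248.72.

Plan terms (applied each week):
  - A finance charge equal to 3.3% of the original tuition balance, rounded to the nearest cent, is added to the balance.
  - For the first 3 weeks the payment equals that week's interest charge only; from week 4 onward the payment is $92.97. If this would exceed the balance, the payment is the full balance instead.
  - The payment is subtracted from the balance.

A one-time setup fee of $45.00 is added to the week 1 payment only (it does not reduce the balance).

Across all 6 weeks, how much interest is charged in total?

$49.26

Week 1: $248.72 +$8.21 interest = $256.93; pay $8.21 (+ $45.00 fee) → $248.72
Week 2: $248.72 +$8.21 interest = $256.93; pay $8.21 → $248.72
Week 3: $248.72 +$8.21 interest = $256.93; pay $8.21 → $248.72
Week 4: $248.72 +$8.21 interest = $256.93; pay $92.97 → $163.96
Week 5: $163.96 +$8.21 interest = $172.17; pay $92.97 → $79.20
Week 6: $79.20 +$8.21 interest = $87.41; pay $87.41 → $0.00
Total interest: $8.21 + $8.21 + $8.21 + $8.21 + $8.21 + $8.21 = $49.26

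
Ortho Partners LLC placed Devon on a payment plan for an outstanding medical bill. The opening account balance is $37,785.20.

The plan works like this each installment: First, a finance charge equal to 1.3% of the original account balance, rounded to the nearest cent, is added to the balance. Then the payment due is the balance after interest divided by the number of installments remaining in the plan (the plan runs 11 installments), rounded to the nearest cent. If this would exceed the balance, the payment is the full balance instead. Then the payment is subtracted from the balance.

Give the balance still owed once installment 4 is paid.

Installment 1: $37,785.20 +$491.21 interest = $38,276.41; pay $3,479.67 → $34,796.74
Installment 2: $34,796.74 +$491.21 interest = $35,287.95; pay $3,528.80 → $31,759.15
Installment 3: $31,759.15 +$491.21 interest = $32,250.36; pay $3,583.37 → $28,666.99
Installment 4: $28,666.99 +$491.21 interest = $29,158.20; pay $3,644.78 → $25,513.42

$25,513.42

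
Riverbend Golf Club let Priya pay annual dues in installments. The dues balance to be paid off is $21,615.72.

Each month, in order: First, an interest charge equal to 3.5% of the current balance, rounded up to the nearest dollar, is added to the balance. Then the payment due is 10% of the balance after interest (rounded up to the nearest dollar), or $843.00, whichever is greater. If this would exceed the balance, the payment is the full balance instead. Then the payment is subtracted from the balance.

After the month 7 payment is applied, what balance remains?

Month 1: opening $21,615.72; interest $757.00 → $22,372.72; payment $2,238.00; balance $20,134.72
Month 2: opening $20,134.72; interest $705.00 → $20,839.72; payment $2,084.00; balance $18,755.72
Month 3: opening $18,755.72; interest $657.00 → $19,412.72; payment $1,942.00; balance $17,470.72
Month 4: opening $17,470.72; interest $612.00 → $18,082.72; payment $1,809.00; balance $16,273.72
Month 5: opening $16,273.72; interest $570.00 → $16,843.72; payment $1,685.00; balance $15,158.72
Month 6: opening $15,158.72; interest $531.00 → $15,689.72; payment $1,569.00; balance $14,120.72
Month 7: opening $14,120.72; interest $495.00 → $14,615.72; payment $1,462.00; balance $13,153.72

$13,153.72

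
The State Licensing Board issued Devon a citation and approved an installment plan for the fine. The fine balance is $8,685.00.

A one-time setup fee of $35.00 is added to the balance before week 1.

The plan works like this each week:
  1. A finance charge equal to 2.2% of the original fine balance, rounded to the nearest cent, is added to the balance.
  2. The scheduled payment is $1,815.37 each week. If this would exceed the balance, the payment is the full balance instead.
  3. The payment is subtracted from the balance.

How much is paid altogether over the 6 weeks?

# | Opening | Interest | Payment | End bal
1 | $8,720.00 | $191.07 | $1,815.37 | $7,095.70
2 | $7,095.70 | $191.07 | $1,815.37 | $5,471.40
3 | $5,471.40 | $191.07 | $1,815.37 | $3,847.10
4 | $3,847.10 | $191.07 | $1,815.37 | $2,222.80
5 | $2,222.80 | $191.07 | $1,815.37 | $598.50
6 | $598.50 | $191.07 | $789.57 | $0.00
Total paid: $9,866.42

$9,866.42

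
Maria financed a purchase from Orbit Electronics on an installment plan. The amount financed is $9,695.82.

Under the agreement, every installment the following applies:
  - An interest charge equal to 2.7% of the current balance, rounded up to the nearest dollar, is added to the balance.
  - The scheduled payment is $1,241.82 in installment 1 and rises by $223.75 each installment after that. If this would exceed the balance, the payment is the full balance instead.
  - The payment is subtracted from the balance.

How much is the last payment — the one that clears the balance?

$2,289.22

# | Opening | Interest | Payment | End bal
1 | $9,695.82 | $262.00 | $1,241.82 | $8,716.00
2 | $8,716.00 | $236.00 | $1,465.57 | $7,486.43
3 | $7,486.43 | $203.00 | $1,689.32 | $6,000.11
4 | $6,000.11 | $163.00 | $1,913.07 | $4,250.04
5 | $4,250.04 | $115.00 | $2,136.82 | $2,228.22
6 | $2,228.22 | $61.00 | $2,289.22 | $0.00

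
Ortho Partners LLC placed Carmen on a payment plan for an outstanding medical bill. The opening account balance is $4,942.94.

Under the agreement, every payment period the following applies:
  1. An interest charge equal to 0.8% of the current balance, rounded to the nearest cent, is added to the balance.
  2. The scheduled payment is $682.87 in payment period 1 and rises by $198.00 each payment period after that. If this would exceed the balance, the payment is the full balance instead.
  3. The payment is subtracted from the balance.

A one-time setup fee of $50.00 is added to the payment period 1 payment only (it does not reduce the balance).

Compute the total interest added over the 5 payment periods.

Payment period 1: opening $4,942.94; interest $39.54 → $4,982.48; payment $682.87 (+ $50.00 fee); balance $4,299.61
Payment period 2: opening $4,299.61; interest $34.40 → $4,334.01; payment $880.87; balance $3,453.14
Payment period 3: opening $3,453.14; interest $27.63 → $3,480.77; payment $1,078.87; balance $2,401.90
Payment period 4: opening $2,401.90; interest $19.22 → $2,421.12; payment $1,276.87; balance $1,144.25
Payment period 5: opening $1,144.25; interest $9.15 → $1,153.40; payment $1,153.40; balance $0.00
Total interest: $39.54 + $34.40 + $27.63 + $19.22 + $9.15 = $129.94

$129.94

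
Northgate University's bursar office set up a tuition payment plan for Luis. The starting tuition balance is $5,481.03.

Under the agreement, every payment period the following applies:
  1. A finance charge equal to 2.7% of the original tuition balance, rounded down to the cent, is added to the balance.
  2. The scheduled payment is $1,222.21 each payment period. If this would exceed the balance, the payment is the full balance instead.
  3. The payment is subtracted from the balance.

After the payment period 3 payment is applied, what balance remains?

# | Opening | Interest | Payment | End bal
1 | $5,481.03 | $147.98 | $1,222.21 | $4,406.80
2 | $4,406.80 | $147.98 | $1,222.21 | $3,332.57
3 | $3,332.57 | $147.98 | $1,222.21 | $2,258.34

$2,258.34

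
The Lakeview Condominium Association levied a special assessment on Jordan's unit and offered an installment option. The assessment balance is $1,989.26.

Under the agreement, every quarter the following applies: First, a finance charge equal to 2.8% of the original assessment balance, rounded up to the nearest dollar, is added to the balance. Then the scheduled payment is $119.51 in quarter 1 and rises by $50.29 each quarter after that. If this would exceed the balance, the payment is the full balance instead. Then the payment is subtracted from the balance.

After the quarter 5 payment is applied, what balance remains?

$1,168.81

Quarter 1: opening $1,989.26; interest $56.00 → $2,045.26; payment $119.51; balance $1,925.75
Quarter 2: opening $1,925.75; interest $56.00 → $1,981.75; payment $169.80; balance $1,811.95
Quarter 3: opening $1,811.95; interest $56.00 → $1,867.95; payment $220.09; balance $1,647.86
Quarter 4: opening $1,647.86; interest $56.00 → $1,703.86; payment $270.38; balance $1,433.48
Quarter 5: opening $1,433.48; interest $56.00 → $1,489.48; payment $320.67; balance $1,168.81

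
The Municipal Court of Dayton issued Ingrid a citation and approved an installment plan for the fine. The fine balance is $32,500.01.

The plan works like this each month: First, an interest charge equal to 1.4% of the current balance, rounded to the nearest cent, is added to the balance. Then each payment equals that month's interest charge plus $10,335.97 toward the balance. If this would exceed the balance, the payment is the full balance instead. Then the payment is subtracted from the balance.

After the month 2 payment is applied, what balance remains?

$11,828.07

# | Opening | Interest | Payment | End bal
1 | $32,500.01 | $455.00 | $10,790.97 | $22,164.04
2 | $22,164.04 | $310.30 | $10,646.27 | $11,828.07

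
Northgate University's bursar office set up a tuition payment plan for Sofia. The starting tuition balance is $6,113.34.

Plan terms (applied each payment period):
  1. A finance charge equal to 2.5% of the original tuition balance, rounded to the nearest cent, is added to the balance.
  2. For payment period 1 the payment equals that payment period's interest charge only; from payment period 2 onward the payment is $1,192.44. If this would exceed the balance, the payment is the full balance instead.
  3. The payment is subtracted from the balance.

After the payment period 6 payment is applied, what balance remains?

# | Opening | Interest | Payment | End bal
1 | $6,113.34 | $152.83 | $152.83 | $6,113.34
2 | $6,113.34 | $152.83 | $1,192.44 | $5,073.73
3 | $5,073.73 | $152.83 | $1,192.44 | $4,034.12
4 | $4,034.12 | $152.83 | $1,192.44 | $2,994.51
5 | $2,994.51 | $152.83 | $1,192.44 | $1,954.90
6 | $1,954.90 | $152.83 | $1,192.44 | $915.29

$915.29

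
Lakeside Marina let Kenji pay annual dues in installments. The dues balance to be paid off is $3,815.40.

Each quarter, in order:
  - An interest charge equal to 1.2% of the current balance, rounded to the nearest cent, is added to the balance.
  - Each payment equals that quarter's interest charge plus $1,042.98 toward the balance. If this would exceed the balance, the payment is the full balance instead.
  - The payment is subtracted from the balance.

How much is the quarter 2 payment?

$1,076.25

Quarter 1: $3,815.40 +$45.78 interest = $3,861.18; pay $1,088.76 → $2,772.42
Quarter 2: $2,772.42 +$33.27 interest = $2,805.69; pay $1,076.25 → $1,729.44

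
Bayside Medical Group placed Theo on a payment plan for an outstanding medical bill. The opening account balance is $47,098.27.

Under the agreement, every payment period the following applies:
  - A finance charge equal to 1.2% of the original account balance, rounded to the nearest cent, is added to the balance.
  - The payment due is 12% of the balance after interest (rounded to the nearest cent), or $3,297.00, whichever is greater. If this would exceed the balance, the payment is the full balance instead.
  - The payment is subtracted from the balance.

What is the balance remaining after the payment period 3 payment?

$33,416.35

Payment period 1: $47,098.27 +$565.18 interest = $47,663.45; pay $5,719.61 → $41,943.84
Payment period 2: $41,943.84 +$565.18 interest = $42,509.02; pay $5,101.08 → $37,407.94
Payment period 3: $37,407.94 +$565.18 interest = $37,973.12; pay $4,556.77 → $33,416.35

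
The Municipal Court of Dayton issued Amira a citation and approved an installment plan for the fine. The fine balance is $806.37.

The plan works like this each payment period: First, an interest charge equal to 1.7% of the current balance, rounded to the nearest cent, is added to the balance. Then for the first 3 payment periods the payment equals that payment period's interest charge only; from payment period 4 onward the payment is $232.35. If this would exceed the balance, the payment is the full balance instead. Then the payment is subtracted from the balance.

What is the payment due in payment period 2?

$13.71

Payment period 1: opening $806.37; interest $13.71 → $820.08; payment $13.71; balance $806.37
Payment period 2: opening $806.37; interest $13.71 → $820.08; payment $13.71; balance $806.37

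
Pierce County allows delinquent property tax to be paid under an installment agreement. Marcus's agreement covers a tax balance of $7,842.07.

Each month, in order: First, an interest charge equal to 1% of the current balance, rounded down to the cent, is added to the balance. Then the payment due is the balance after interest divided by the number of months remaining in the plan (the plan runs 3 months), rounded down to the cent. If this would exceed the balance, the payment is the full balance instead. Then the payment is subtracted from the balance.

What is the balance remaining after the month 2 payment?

$2,666.57

Month 1: $7,842.07 +$78.42 interest = $7,920.49; pay $2,640.16 → $5,280.33
Month 2: $5,280.33 +$52.80 interest = $5,333.13; pay $2,666.56 → $2,666.57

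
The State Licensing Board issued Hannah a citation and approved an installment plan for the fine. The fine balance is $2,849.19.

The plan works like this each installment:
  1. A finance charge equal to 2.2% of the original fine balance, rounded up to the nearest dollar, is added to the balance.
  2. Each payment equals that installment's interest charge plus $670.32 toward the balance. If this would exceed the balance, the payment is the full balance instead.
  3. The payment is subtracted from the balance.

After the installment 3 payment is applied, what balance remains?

Installment 1: $2,849.19 +$63.00 interest = $2,912.19; pay $733.32 → $2,178.87
Installment 2: $2,178.87 +$63.00 interest = $2,241.87; pay $733.32 → $1,508.55
Installment 3: $1,508.55 +$63.00 interest = $1,571.55; pay $733.32 → $838.23

$838.23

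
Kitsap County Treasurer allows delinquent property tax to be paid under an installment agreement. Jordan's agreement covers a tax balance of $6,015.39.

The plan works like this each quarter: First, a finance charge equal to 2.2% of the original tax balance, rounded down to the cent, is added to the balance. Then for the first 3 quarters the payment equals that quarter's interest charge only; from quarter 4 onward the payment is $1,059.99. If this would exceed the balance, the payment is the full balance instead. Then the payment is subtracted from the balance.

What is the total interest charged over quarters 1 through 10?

$1,323.30

# | Opening | Interest | Payment | End bal
1 | $6,015.39 | $132.33 | $132.33 | $6,015.39
2 | $6,015.39 | $132.33 | $132.33 | $6,015.39
3 | $6,015.39 | $132.33 | $132.33 | $6,015.39
4 | $6,015.39 | $132.33 | $1,059.99 | $5,087.73
5 | $5,087.73 | $132.33 | $1,059.99 | $4,160.07
6 | $4,160.07 | $132.33 | $1,059.99 | $3,232.41
7 | $3,232.41 | $132.33 | $1,059.99 | $2,304.75
8 | $2,304.75 | $132.33 | $1,059.99 | $1,377.09
9 | $1,377.09 | $132.33 | $1,059.99 | $449.43
10 | $449.43 | $132.33 | $581.76 | $0.00
Total interest: $132.33 + $132.33 + $132.33 + $132.33 + $132.33 + $132.33 + $132.33 + $132.33 + $132.33 + $132.33 = $1,323.30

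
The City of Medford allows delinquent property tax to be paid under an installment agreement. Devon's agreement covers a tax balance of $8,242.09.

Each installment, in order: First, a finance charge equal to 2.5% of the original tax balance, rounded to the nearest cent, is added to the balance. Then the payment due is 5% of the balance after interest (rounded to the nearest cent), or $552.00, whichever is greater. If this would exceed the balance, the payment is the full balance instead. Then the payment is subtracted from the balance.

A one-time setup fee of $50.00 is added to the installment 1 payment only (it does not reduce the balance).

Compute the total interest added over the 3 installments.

Installment 1: $8,242.09 +$206.05 interest = $8,448.14; pay $552.00 (+ $50.00 fee) → $7,896.14
Installment 2: $7,896.14 +$206.05 interest = $8,102.19; pay $552.00 → $7,550.19
Installment 3: $7,550.19 +$206.05 interest = $7,756.24; pay $552.00 → $7,204.24
Total interest: $206.05 + $206.05 + $206.05 = $618.15

$618.15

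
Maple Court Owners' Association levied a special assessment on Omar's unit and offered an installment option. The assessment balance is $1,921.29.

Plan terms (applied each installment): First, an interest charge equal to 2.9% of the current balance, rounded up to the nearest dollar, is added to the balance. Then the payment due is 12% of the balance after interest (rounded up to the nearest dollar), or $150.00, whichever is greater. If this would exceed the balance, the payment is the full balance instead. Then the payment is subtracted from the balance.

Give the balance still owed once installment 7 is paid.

$934.29

# | Opening | Interest | Payment | End bal
1 | $1,921.29 | $56.00 | $238.00 | $1,739.29
2 | $1,739.29 | $51.00 | $215.00 | $1,575.29
3 | $1,575.29 | $46.00 | $195.00 | $1,426.29
4 | $1,426.29 | $42.00 | $177.00 | $1,291.29
5 | $1,291.29 | $38.00 | $160.00 | $1,169.29
6 | $1,169.29 | $34.00 | $150.00 | $1,053.29
7 | $1,053.29 | $31.00 | $150.00 | $934.29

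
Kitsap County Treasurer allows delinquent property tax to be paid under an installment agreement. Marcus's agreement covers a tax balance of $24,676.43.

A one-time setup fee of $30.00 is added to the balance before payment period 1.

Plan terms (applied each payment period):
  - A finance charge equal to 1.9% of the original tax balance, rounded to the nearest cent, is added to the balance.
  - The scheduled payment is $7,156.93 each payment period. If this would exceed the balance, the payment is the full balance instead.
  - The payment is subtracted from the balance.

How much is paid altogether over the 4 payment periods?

Payment period 1: opening $24,706.43; interest $468.85 → $25,175.28; payment $7,156.93; balance $18,018.35
Payment period 2: opening $18,018.35; interest $468.85 → $18,487.20; payment $7,156.93; balance $11,330.27
Payment period 3: opening $11,330.27; interest $468.85 → $11,799.12; payment $7,156.93; balance $4,642.19
Payment period 4: opening $4,642.19; interest $468.85 → $5,111.04; payment $5,111.04; balance $0.00
Total paid: $26,581.83

$26,581.83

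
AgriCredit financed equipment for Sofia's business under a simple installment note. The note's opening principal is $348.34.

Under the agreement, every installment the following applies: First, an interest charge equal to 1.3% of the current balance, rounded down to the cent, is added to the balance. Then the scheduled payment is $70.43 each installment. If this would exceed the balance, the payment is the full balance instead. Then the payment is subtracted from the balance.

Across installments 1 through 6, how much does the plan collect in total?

$362.41

Installment 1: opening $348.34; interest $4.52 → $352.86; payment $70.43; balance $282.43
Installment 2: opening $282.43; interest $3.67 → $286.10; payment $70.43; balance $215.67
Installment 3: opening $215.67; interest $2.80 → $218.47; payment $70.43; balance $148.04
Installment 4: opening $148.04; interest $1.92 → $149.96; payment $70.43; balance $79.53
Installment 5: opening $79.53; interest $1.03 → $80.56; payment $70.43; balance $10.13
Installment 6: opening $10.13; interest $0.13 → $10.26; payment $10.26; balance $0.00
Total paid: $362.41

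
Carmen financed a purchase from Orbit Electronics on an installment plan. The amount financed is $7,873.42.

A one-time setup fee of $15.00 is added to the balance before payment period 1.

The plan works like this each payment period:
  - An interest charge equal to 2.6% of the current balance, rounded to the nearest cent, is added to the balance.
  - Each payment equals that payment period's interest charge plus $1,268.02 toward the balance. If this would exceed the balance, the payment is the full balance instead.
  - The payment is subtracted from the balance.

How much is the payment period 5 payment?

Payment period 1: opening $7,888.42; interest $205.10 → $8,093.52; payment $1,473.12; balance $6,620.40
Payment period 2: opening $6,620.40; interest $172.13 → $6,792.53; payment $1,440.15; balance $5,352.38
Payment period 3: opening $5,352.38; interest $139.16 → $5,491.54; payment $1,407.18; balance $4,084.36
Payment period 4: opening $4,084.36; interest $106.19 → $4,190.55; payment $1,374.21; balance $2,816.34
Payment period 5: opening $2,816.34; interest $73.22 → $2,889.56; payment $1,341.24; balance $1,548.32

$1,341.24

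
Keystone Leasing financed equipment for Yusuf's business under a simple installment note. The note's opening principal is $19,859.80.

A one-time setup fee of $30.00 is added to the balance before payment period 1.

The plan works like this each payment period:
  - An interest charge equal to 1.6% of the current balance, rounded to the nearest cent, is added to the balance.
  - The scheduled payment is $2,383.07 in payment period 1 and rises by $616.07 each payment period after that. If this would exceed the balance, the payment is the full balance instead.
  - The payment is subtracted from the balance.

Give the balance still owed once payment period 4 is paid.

# | Opening | Interest | Payment | End bal
1 | $19,889.80 | $318.24 | $2,383.07 | $17,824.97
2 | $17,824.97 | $285.20 | $2,999.14 | $15,111.03
3 | $15,111.03 | $241.78 | $3,615.21 | $11,737.60
4 | $11,737.60 | $187.80 | $4,231.28 | $7,694.12

$7,694.12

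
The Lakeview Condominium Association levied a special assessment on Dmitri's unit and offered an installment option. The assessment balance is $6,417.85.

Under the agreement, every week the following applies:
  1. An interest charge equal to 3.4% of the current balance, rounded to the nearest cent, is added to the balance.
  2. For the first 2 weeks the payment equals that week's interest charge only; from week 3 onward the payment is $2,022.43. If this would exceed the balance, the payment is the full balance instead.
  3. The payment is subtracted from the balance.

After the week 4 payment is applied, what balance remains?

Week 1: opening $6,417.85; interest $218.21 → $6,636.06; payment $218.21; balance $6,417.85
Week 2: opening $6,417.85; interest $218.21 → $6,636.06; payment $218.21; balance $6,417.85
Week 3: opening $6,417.85; interest $218.21 → $6,636.06; payment $2,022.43; balance $4,613.63
Week 4: opening $4,613.63; interest $156.86 → $4,770.49; payment $2,022.43; balance $2,748.06

$2,748.06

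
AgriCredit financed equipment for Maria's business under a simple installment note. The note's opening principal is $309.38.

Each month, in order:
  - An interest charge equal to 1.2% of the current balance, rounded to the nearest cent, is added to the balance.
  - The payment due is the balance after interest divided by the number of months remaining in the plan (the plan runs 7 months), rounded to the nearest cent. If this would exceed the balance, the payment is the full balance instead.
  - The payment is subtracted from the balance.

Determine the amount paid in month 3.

# | Opening | Interest | Payment | End bal
1 | $309.38 | $3.71 | $44.73 | $268.36
2 | $268.36 | $3.22 | $45.26 | $226.32
3 | $226.32 | $2.72 | $45.81 | $183.23

$45.81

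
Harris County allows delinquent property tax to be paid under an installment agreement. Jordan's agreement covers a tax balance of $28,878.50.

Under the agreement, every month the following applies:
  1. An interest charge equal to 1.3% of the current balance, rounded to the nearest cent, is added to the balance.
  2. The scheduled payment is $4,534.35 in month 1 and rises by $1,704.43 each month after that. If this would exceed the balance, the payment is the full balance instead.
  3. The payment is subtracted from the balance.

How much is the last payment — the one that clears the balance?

$1,620.86

Month 1: opening $28,878.50; interest $375.42 → $29,253.92; payment $4,534.35; balance $24,719.57
Month 2: opening $24,719.57; interest $321.35 → $25,040.92; payment $6,238.78; balance $18,802.14
Month 3: opening $18,802.14; interest $244.43 → $19,046.57; payment $7,943.21; balance $11,103.36
Month 4: opening $11,103.36; interest $144.34 → $11,247.70; payment $9,647.64; balance $1,600.06
Month 5: opening $1,600.06; interest $20.80 → $1,620.86; payment $1,620.86; balance $0.00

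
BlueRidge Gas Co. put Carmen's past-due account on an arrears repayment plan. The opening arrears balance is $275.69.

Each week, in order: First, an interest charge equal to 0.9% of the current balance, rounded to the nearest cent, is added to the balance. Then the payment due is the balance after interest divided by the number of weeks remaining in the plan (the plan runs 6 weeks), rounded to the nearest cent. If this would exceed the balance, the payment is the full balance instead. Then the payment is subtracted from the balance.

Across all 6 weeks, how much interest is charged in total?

$8.81

Week 1: opening $275.69; interest $2.48 → $278.17; payment $46.36; balance $231.81
Week 2: opening $231.81; interest $2.09 → $233.90; payment $46.78; balance $187.12
Week 3: opening $187.12; interest $1.68 → $188.80; payment $47.20; balance $141.60
Week 4: opening $141.60; interest $1.27 → $142.87; payment $47.62; balance $95.25
Week 5: opening $95.25; interest $0.86 → $96.11; payment $48.06; balance $48.05
Week 6: opening $48.05; interest $0.43 → $48.48; payment $48.48; balance $0.00
Total interest: $2.48 + $2.09 + $1.68 + $1.27 + $0.86 + $0.43 = $8.81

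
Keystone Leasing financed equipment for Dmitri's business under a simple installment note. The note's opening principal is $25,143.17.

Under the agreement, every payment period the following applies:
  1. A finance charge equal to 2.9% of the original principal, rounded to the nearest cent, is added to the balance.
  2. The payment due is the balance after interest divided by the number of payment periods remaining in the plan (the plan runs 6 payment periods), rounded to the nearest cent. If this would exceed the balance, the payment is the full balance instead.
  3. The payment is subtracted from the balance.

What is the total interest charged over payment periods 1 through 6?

$4,374.90

Payment period 1: opening $25,143.17; interest $729.15 → $25,872.32; payment $4,312.05; balance $21,560.27
Payment period 2: opening $21,560.27; interest $729.15 → $22,289.42; payment $4,457.88; balance $17,831.54
Payment period 3: opening $17,831.54; interest $729.15 → $18,560.69; payment $4,640.17; balance $13,920.52
Payment period 4: opening $13,920.52; interest $729.15 → $14,649.67; payment $4,883.22; balance $9,766.45
Payment period 5: opening $9,766.45; interest $729.15 → $10,495.60; payment $5,247.80; balance $5,247.80
Payment period 6: opening $5,247.80; interest $729.15 → $5,976.95; payment $5,976.95; balance $0.00
Total interest: $729.15 + $729.15 + $729.15 + $729.15 + $729.15 + $729.15 = $4,374.90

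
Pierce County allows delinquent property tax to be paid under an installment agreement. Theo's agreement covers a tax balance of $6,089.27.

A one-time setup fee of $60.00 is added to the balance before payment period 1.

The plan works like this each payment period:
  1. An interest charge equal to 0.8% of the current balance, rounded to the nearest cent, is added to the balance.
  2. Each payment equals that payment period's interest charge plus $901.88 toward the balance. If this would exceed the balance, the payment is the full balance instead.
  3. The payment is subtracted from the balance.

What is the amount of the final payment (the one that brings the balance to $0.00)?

$743.89

# | Opening | Interest | Payment | End bal
1 | $6,149.27 | $49.19 | $951.07 | $5,247.39
2 | $5,247.39 | $41.98 | $943.86 | $4,345.51
3 | $4,345.51 | $34.76 | $936.64 | $3,443.63
4 | $3,443.63 | $27.55 | $929.43 | $2,541.75
5 | $2,541.75 | $20.33 | $922.21 | $1,639.87
6 | $1,639.87 | $13.12 | $915.00 | $737.99
7 | $737.99 | $5.90 | $743.89 | $0.00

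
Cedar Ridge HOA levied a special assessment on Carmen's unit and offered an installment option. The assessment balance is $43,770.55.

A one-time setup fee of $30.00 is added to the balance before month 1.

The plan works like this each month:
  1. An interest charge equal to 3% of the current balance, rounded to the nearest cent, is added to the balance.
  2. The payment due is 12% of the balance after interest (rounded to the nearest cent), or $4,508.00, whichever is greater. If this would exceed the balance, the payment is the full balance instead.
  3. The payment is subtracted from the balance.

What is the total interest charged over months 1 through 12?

Month 1: $43,800.55 +$1,314.02 interest = $45,114.57; pay $5,413.75 → $39,700.82
Month 2: $39,700.82 +$1,191.02 interest = $40,891.84; pay $4,907.02 → $35,984.82
Month 3: $35,984.82 +$1,079.54 interest = $37,064.36; pay $4,508.00 → $32,556.36
Month 4: $32,556.36 +$976.69 interest = $33,533.05; pay $4,508.00 → $29,025.05
Month 5: $29,025.05 +$870.75 interest = $29,895.80; pay $4,508.00 → $25,387.80
Month 6: $25,387.80 +$761.63 interest = $26,149.43; pay $4,508.00 → $21,641.43
Month 7: $21,641.43 +$649.24 interest = $22,290.67; pay $4,508.00 → $17,782.67
Month 8: $17,782.67 +$533.48 interest = $18,316.15; pay $4,508.00 → $13,808.15
Month 9: $13,808.15 +$414.24 interest = $14,222.39; pay $4,508.00 → $9,714.39
Month 10: $9,714.39 +$291.43 interest = $10,005.82; pay $4,508.00 → $5,497.82
Month 11: $5,497.82 +$164.93 interest = $5,662.75; pay $4,508.00 → $1,154.75
Month 12: $1,154.75 +$34.64 interest = $1,189.39; pay $1,189.39 → $0.00
Total interest: $1,314.02 + $1,191.02 + $1,079.54 + $976.69 + $870.75 + $761.63 + $649.24 + $533.48 + $414.24 + $291.43 + $164.93 + $34.64 = $8,281.61

$8,281.61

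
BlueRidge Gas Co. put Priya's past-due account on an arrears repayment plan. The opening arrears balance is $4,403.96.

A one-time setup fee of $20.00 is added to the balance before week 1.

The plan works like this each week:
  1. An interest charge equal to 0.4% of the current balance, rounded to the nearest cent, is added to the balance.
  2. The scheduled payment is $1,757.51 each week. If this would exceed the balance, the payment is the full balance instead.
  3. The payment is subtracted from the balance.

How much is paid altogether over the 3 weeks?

$4,456.15

Week 1: $4,423.96 +$17.70 interest = $4,441.66; pay $1,757.51 → $2,684.15
Week 2: $2,684.15 +$10.74 interest = $2,694.89; pay $1,757.51 → $937.38
Week 3: $937.38 +$3.75 interest = $941.13; pay $941.13 → $0.00
Total paid: $4,456.15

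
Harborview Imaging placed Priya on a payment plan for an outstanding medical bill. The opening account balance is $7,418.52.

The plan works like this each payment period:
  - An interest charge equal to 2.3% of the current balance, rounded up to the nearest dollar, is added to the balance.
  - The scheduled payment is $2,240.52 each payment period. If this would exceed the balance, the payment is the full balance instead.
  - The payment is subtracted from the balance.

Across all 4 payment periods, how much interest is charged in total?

# | Opening | Interest | Payment | End bal
1 | $7,418.52 | $171.00 | $2,240.52 | $5,349.00
2 | $5,349.00 | $124.00 | $2,240.52 | $3,232.48
3 | $3,232.48 | $75.00 | $2,240.52 | $1,066.96
4 | $1,066.96 | $25.00 | $1,091.96 | $0.00
Total interest: $171.00 + $124.00 + $75.00 + $25.00 = $395.00

$395.00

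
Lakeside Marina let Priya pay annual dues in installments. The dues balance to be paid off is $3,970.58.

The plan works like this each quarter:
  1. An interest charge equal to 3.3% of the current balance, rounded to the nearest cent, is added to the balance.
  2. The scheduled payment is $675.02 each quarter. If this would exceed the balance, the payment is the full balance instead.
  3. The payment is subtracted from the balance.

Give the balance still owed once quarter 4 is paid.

$1,684.52

Quarter 1: $3,970.58 +$131.03 interest = $4,101.61; pay $675.02 → $3,426.59
Quarter 2: $3,426.59 +$113.08 interest = $3,539.67; pay $675.02 → $2,864.65
Quarter 3: $2,864.65 +$94.53 interest = $2,959.18; pay $675.02 → $2,284.16
Quarter 4: $2,284.16 +$75.38 interest = $2,359.54; pay $675.02 → $1,684.52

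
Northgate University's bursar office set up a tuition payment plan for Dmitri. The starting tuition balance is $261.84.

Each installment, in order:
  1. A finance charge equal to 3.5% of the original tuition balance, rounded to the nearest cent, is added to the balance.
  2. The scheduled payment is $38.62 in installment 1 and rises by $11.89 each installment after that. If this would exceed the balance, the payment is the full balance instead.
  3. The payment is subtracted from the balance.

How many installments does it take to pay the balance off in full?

Installment 1: opening $261.84; interest $9.16 → $271.00; payment $38.62; balance $232.38
Installment 2: opening $232.38; interest $9.16 → $241.54; payment $50.51; balance $191.03
Installment 3: opening $191.03; interest $9.16 → $200.19; payment $62.40; balance $137.79
Installment 4: opening $137.79; interest $9.16 → $146.95; payment $74.29; balance $72.66
Installment 5: opening $72.66; interest $9.16 → $81.82; payment $81.82; balance $0.00
Balance reaches $0.00 in installment 5.

5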